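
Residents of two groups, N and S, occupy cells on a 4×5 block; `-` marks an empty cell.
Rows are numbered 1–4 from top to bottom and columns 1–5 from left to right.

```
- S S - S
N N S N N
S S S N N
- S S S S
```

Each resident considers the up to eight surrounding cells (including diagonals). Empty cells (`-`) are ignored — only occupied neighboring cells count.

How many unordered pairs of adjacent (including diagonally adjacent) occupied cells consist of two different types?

Scan each occupied cell's neighbors to the right and below (and the two forward diagonals) so each pair is counted once.
From row 1: 6 unlike of 9 pairs (running 6/9).
From row 2: 9 unlike of 17 pairs (running 15/26).
From row 3: 6 unlike of 15 pairs (running 21/41).
From row 4: 0 unlike of 3 pairs (running 21/44).
Total adjacent occupied pairs: 44; unlike-type pairs: 21.

21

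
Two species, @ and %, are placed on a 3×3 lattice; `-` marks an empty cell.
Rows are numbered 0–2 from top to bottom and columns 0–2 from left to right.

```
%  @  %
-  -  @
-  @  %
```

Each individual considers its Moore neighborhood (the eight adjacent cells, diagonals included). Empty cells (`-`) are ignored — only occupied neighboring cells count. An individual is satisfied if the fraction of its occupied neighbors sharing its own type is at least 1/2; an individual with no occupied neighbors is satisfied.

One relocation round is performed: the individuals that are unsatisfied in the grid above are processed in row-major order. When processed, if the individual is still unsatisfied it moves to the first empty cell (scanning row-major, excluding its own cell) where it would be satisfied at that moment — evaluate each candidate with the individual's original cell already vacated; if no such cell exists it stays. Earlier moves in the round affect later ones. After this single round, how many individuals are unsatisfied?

Initially unsatisfied (in order): (0,0), (0,1), (0,2), (2,2).
  (0,0): no empty cell satisfies it; stays.
  (0,1) → (1,0).
  (0,2): no empty cell satisfies it; stays.
  (2,2) → (0,1).
Resulting grid:
% % %
@ - @
- @ -
Unsatisfied now: (1,0), (1,2).

2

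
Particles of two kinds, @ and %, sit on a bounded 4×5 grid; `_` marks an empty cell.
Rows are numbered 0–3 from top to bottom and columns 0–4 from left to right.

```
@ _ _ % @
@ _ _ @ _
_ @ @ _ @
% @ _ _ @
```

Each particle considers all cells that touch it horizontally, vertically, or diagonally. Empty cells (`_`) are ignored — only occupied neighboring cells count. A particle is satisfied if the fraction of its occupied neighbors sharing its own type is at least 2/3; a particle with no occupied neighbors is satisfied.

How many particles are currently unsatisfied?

(0,0)@ 1/1 satisfied
(0,3)% 0/2 not
(0,4)@ 1/2 not
(1,0)@ 2/2 satisfied
(1,3)@ 3/4 satisfied
(2,1)@ 3/4 satisfied
(2,2)@ 3/3 satisfied
(2,4)@ 2/2 satisfied
(3,0)% 0/2 not
(3,1)@ 2/3 satisfied
(3,4)@ 1/1 satisfied
Unsatisfied: (0,3), (0,4), (3,0) — 3 in total.

3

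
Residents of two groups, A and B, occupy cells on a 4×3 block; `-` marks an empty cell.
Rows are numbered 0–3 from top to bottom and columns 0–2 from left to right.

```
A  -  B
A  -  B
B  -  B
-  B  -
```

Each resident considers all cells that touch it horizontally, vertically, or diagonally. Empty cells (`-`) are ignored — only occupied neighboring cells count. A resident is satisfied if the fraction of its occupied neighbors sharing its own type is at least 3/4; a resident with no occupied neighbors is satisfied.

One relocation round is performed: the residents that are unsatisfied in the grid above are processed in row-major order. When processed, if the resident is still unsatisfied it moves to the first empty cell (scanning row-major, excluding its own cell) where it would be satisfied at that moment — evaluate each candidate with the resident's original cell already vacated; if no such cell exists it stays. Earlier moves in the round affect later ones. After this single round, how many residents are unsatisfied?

Initially unsatisfied (in order): (1,0), (2,0).
  (1,0): no empty cell satisfies it; stays.
  (2,0) → (2,1).
Resulting grid:
A - B
A - B
- B B
- B -
Unsatisfied now: (1,0).

1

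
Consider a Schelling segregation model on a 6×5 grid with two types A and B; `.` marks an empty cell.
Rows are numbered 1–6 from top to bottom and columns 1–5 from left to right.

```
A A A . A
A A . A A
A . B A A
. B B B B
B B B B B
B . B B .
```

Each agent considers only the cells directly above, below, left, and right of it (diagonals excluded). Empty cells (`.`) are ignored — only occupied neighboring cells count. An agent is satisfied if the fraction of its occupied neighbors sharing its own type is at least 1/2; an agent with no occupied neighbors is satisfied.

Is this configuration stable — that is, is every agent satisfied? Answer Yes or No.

Yes

(1,1)A 2/2 satisfied
(1,2)A 3/3 satisfied
(1,3)A 1/1 satisfied
(1,5)A 1/1 satisfied
(2,1)A 3/3 satisfied
(2,2)A 2/2 satisfied
(2,4)A 2/2 satisfied
(2,5)A 3/3 satisfied
(3,1)A 1/1 satisfied
(3,3)B 1/2 satisfied
(3,4)A 2/4 satisfied
(3,5)A 2/3 satisfied
(4,2)B 2/2 satisfied
(4,3)B 4/4 satisfied
(4,4)B 3/4 satisfied
(4,5)B 2/3 satisfied
(5,1)B 2/2 satisfied
(5,2)B 3/3 satisfied
(5,3)B 4/4 satisfied
(5,4)B 4/4 satisfied
(5,5)B 2/2 satisfied
(6,1)B 1/1 satisfied
(6,3)B 2/2 satisfied
(6,4)B 2/2 satisfied
All meet the threshold, so the configuration is stable.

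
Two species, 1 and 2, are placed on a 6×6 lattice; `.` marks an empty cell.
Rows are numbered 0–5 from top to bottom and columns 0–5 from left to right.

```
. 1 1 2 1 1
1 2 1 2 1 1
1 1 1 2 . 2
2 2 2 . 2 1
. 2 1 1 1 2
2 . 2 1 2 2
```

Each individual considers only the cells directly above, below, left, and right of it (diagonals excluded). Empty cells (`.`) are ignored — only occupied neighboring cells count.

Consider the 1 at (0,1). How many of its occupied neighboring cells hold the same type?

1

Occupied neighbors of (0,1): (1,1)=2, (0,2)=1.
Same type (1): 1 of 2.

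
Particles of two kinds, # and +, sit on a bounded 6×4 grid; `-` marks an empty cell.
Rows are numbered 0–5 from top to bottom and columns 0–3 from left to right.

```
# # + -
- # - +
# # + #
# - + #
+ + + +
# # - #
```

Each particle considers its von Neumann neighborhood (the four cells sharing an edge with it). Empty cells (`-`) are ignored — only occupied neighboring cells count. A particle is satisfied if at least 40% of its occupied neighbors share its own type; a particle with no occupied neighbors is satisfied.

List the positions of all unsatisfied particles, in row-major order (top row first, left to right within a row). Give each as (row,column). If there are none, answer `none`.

Row 0: (0,0)# 1/1 ok · (0,1)# 2/3 ok · (0,2)+ 0/1 unhappy
Row 1: (1,1)# 2/2 ok · (1,3)+ 0/1 unhappy
Row 2: (2,0)# 2/2 ok · (2,1)# 2/3 ok · (2,2)+ 1/3 unhappy · (2,3)# 1/3 unhappy
Row 3: (3,0)# 1/2 ok · (3,2)+ 2/3 ok · (3,3)# 1/3 unhappy
Row 4: (4,0)+ 1/3 unhappy · (4,1)+ 2/3 ok · (4,2)+ 3/3 ok · (4,3)+ 1/3 unhappy
Row 5: (5,0)# 1/2 ok · (5,1)# 1/2 ok · (5,3)# 0/1 unhappy

(0,2), (1,3), (2,2), (2,3), (3,3), (4,0), (4,3), (5,3)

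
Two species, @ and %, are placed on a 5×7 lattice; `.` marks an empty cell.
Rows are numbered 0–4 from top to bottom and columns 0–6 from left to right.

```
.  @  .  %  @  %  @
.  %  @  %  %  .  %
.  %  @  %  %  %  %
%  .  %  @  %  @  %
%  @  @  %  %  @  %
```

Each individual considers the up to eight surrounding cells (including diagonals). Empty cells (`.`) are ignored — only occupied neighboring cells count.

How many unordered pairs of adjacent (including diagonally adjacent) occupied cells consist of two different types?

39

Scan each occupied cell's neighbors to the right and below (and the two forward diagonals) so each pair is counted once.
From row 0: 8 unlike of 13 pairs (running 8/13).
From row 1: 6 unlike of 16 pairs (running 14/29).
From row 2: 8 unlike of 20 pairs (running 22/49).
From row 3: 13 unlike of 20 pairs (running 35/69).
From row 4: 4 unlike of 6 pairs (running 39/75).
Total adjacent occupied pairs: 75; unlike-type pairs: 39.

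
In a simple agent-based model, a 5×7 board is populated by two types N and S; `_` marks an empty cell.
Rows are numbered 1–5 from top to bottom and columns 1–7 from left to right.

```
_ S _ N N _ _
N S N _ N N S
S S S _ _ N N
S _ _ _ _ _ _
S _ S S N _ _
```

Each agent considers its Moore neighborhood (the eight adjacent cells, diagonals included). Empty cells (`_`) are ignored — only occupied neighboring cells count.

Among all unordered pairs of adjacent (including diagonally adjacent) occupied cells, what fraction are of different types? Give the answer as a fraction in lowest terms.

3/8

Scan each occupied cell's neighbors to the right and below (and the two forward diagonals) so each pair is counted once.
Row 1: S(1,2)–S(2,2)= S(1,2)–N(2,3)≠ S(1,2)–N(2,1)≠ N(1,4)–N(1,5)= N(1,4)–N(2,5)= N(1,4)–N(2,3)= N(1,5)–N(2,5)= N(1,5)–N(2,6)=  → 2/8 unlike.
Row 2: N(2,1)–S(2,2)≠ N(2,1)–S(3,1)≠ N(2,1)–S(3,2)≠ S(2,2)–N(2,3)≠ S(2,2)–S(3,2)= S(2,2)–S(3,3)= S(2,2)–S(3,1)= N(2,3)–S(3,3)≠ N(2,3)–S(3,2)≠ N(2,5)–N(2,6)= N(2,5)–N(3,6)= N(2,6)–S(2,7)≠ N(2,6)–N(3,6)= N(2,6)–N(3,7)= S(2,7)–N(3,7)≠ S(2,7)–N(3,6)≠  → 9/16 unlike.
Row 3: S(3,1)–S(3,2)= S(3,1)–S(4,1)= S(3,2)–S(3,3)= S(3,2)–S(4,1)= N(3,6)–N(3,7)=  → 0/5 unlike.
Row 4: S(4,1)–S(5,1)=  → 0/1 unlike.
Row 5: S(5,3)–S(5,4)= S(5,4)–N(5,5)≠  → 1/2 unlike.
Total adjacent occupied pairs: 32; unlike-type pairs: 12.
12/32 reduces to 3/8.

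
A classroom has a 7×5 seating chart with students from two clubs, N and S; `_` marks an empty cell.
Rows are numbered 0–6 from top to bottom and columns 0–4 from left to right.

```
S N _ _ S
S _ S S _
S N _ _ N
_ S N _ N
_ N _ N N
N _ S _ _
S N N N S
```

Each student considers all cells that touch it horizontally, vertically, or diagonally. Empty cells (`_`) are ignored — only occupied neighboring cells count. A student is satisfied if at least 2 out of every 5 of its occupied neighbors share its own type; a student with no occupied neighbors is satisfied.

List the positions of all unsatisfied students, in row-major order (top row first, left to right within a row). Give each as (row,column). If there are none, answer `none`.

(0,1), (1,2), (2,1), (3,1), (5,2), (6,0), (6,3), (6,4)

(0,0)S 1/2 ✓
(0,1)N 0/3 ✗
(0,4)S 1/1 ✓
(1,0)S 2/4 ✓
(1,2)S 1/3 ✗
(1,3)S 2/3 ✓
(2,0)S 2/3 ✓
(2,1)N 1/5 ✗
(2,4)N 1/2 ✓
(3,1)S 1/4 ✗
(3,2)N 3/4 ✓
(3,4)N 3/3 ✓
(4,1)N 2/4 ✓
(4,3)N 3/4 ✓
(4,4)N 2/2 ✓
(5,0)N 2/3 ✓
(5,2)S 0/5 ✗
(6,0)S 0/2 ✗
(6,1)N 2/4 ✓
(6,2)N 2/3 ✓
(6,3)N 1/3 ✗
(6,4)S 0/1 ✗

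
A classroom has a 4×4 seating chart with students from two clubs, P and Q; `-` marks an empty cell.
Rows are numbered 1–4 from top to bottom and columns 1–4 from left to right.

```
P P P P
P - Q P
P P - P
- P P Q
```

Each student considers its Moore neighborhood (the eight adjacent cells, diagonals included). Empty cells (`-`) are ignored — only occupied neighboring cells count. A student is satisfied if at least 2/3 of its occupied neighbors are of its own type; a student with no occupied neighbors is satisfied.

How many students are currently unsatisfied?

3

(1,1)P 2/2 ✓
(1,2)P 3/4 ✓
(1,3)P 3/4 ✓
(1,4)P 2/3 ✓
(2,1)P 4/4 ✓
(2,3)Q 0/6 ✗
(2,4)P 3/4 ✓
(3,1)P 3/3 ✓
(3,2)P 4/5 ✓
(3,4)P 2/4 ✗
(4,2)P 3/3 ✓
(4,3)P 3/4 ✓
(4,4)Q 0/2 ✗
Unsatisfied: (2,3), (3,4), (4,4) — 3 in total.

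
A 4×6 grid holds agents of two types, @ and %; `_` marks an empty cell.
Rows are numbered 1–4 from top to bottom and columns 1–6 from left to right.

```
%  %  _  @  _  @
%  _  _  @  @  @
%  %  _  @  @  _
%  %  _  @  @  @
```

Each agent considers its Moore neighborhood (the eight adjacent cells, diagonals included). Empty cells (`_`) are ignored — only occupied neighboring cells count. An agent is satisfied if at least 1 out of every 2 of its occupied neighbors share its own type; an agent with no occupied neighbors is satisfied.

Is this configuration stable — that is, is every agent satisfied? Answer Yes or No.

(1,1)% 2/2 ✓
(1,2)% 2/2 ✓
(1,4)@ 2/2 ✓
(1,6)@ 2/2 ✓
(2,1)% 4/4 ✓
(2,4)@ 4/4 ✓
(2,5)@ 6/6 ✓
(2,6)@ 3/3 ✓
(3,1)% 4/4 ✓
(3,2)% 4/4 ✓
(3,4)@ 5/5 ✓
(3,5)@ 7/7 ✓
(4,1)% 3/3 ✓
(4,2)% 3/3 ✓
(4,4)@ 3/3 ✓
(4,5)@ 4/4 ✓
(4,6)@ 2/2 ✓
All meet the threshold, so the configuration is stable.

Yes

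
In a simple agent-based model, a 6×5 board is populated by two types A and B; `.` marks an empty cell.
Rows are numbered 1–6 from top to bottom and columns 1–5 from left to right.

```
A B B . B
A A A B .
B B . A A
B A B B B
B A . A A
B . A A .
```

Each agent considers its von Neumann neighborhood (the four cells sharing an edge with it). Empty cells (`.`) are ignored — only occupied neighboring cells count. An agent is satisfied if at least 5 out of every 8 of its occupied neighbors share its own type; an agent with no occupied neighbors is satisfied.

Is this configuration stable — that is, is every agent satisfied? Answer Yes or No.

Row 1: (1,1)A 1/2 not · (1,2)B 1/3 not · (1,3)B 1/2 not · (1,5)B 0/0 satisfied
Row 2: (2,1)A 2/3 satisfied · (2,2)A 2/4 not · (2,3)A 1/3 not · (2,4)B 0/2 not
Row 3: (3,1)B 2/3 satisfied · (3,2)B 1/3 not · (3,4)A 1/3 not · (3,5)A 1/2 not
Row 4: (4,1)B 2/3 satisfied · (4,2)A 1/4 not · (4,3)B 1/2 not · (4,4)B 2/4 not · (4,5)B 1/3 not
Row 5: (5,1)B 2/3 satisfied · (5,2)A 1/2 not · (5,4)A 2/3 satisfied · (5,5)A 1/2 not
Row 6: (6,1)B 1/1 satisfied · (6,3)A 1/1 satisfied · (6,4)A 2/2 satisfied
For instance (1,1) has only 1/2 same-type neighbors, below 5/8.

No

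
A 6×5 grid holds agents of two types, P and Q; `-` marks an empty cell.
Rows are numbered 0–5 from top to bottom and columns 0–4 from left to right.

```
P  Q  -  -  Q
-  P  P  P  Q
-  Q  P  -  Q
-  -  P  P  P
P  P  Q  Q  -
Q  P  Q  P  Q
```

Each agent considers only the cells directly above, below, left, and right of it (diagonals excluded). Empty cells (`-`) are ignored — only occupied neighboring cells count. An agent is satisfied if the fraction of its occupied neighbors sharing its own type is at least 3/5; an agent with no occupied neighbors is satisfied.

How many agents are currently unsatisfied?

Row 0: (0,0)P 0/1 unhappy · (0,1)Q 0/2 unhappy · (0,4)Q 1/1 ok
Row 1: (1,1)P 1/3 unhappy · (1,2)P 3/3 ok · (1,3)P 1/2 unhappy · (1,4)Q 2/3 ok
Row 2: (2,1)Q 0/2 unhappy · (2,2)P 2/3 ok · (2,4)Q 1/2 unhappy
Row 3: (3,2)P 2/3 ok · (3,3)P 2/3 ok · (3,4)P 1/2 unhappy
Row 4: (4,0)P 1/2 unhappy · (4,1)P 2/3 ok · (4,2)Q 2/4 unhappy · (4,3)Q 1/3 unhappy
Row 5: (5,0)Q 0/2 unhappy · (5,1)P 1/3 unhappy · (5,2)Q 1/3 unhappy · (5,3)P 0/3 unhappy · (5,4)Q 0/1 unhappy
Unsatisfied: (0,0), (0,1), (1,1), (1,3), (2,1), (2,4), (3,4), (4,0), (4,2), (4,3), (5,0), (5,1), (5,2), (5,3), (5,4) — 15 in total.

15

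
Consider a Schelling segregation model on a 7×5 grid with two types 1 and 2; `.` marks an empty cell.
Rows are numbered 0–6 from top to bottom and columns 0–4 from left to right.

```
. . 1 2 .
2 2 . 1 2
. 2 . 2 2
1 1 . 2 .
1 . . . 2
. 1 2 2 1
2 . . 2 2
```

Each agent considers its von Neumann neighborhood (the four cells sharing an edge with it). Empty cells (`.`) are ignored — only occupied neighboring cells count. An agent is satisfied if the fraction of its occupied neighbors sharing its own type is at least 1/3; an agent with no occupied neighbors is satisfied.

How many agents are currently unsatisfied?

Row 0: (0,2)1 0/1 not · (0,3)2 0/2 not
Row 1: (1,0)2 1/1 satisfied · (1,1)2 2/2 satisfied · (1,3)1 0/3 not · (1,4)2 1/2 satisfied
Row 2: (2,1)2 1/2 satisfied · (2,3)2 2/3 satisfied · (2,4)2 2/2 satisfied
Row 3: (3,0)1 2/2 satisfied · (3,1)1 1/2 satisfied · (3,3)2 1/1 satisfied
Row 4: (4,0)1 1/1 satisfied · (4,4)2 0/1 not
Row 5: (5,1)1 0/1 not · (5,2)2 1/2 satisfied · (5,3)2 2/3 satisfied · (5,4)1 0/3 not
Row 6: (6,0)2 0/0 satisfied · (6,3)2 2/2 satisfied · (6,4)2 1/2 satisfied
Unsatisfied: (0,2), (0,3), (1,3), (4,4), (5,1), (5,4) — 6 in total.

6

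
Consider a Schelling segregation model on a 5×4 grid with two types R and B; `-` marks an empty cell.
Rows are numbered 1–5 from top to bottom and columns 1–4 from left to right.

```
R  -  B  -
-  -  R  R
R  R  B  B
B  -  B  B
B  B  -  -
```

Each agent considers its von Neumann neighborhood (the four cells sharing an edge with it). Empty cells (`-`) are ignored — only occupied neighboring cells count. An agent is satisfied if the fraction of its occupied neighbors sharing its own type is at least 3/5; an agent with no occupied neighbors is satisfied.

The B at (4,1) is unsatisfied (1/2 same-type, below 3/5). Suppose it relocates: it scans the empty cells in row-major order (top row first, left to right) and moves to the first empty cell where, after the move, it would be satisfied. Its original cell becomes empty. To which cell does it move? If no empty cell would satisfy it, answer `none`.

(4,2)

Vacating (4,1). Empty cells in order:
  (1,2): 1/2 same-type → still unsatisfied.
  (1,4): 1/2 same-type → still unsatisfied.
  (2,1): 0/2 same-type → still unsatisfied.
  (2,2): 0/2 same-type → still unsatisfied.
  (4,2): 2/3 same-type → satisfied — stop here.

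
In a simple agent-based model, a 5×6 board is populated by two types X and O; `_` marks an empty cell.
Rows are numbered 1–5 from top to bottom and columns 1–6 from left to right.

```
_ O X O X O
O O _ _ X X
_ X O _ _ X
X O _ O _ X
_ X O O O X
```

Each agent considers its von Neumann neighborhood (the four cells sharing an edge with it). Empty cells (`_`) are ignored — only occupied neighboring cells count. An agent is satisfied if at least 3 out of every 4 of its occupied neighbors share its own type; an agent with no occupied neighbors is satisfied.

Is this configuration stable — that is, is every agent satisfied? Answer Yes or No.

Row 1: (1,2)O 1/2 unhappy · (1,3)X 0/2 unhappy · (1,4)O 0/2 unhappy · (1,5)X 1/3 unhappy · (1,6)O 0/2 unhappy
Row 2: (2,1)O 1/1 ok · (2,2)O 2/3 unhappy · (2,5)X 2/2 ok · (2,6)X 2/3 unhappy
Row 3: (3,2)X 0/3 unhappy · (3,3)O 0/1 unhappy · (3,6)X 2/2 ok
Row 4: (4,1)X 0/1 unhappy · (4,2)O 0/3 unhappy · (4,4)O 1/1 ok · (4,6)X 2/2 ok
Row 5: (5,2)X 0/2 unhappy · (5,3)O 1/2 unhappy · (5,4)O 3/3 ok · (5,5)O 1/2 unhappy · (5,6)X 1/2 unhappy
For instance (1,2) has only 1/2 same-type neighbors, below 3/4.

No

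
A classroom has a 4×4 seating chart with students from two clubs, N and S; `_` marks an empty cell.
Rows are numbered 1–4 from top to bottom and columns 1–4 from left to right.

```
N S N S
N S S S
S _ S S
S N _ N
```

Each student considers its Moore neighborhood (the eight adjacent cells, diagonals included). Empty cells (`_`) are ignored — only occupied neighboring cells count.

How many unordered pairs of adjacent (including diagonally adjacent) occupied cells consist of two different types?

Scan each occupied cell's neighbors to the right and below (and the two forward diagonals) so each pair is counted once.
From row 1: 8 unlike of 13 pairs (running 8/13).
From row 2: 2 unlike of 10 pairs (running 10/23).
From row 3: 4 unlike of 6 pairs (running 14/29).
From row 4: 1 unlike of 1 pairs (running 15/30).
Total adjacent occupied pairs: 30; unlike-type pairs: 15.

15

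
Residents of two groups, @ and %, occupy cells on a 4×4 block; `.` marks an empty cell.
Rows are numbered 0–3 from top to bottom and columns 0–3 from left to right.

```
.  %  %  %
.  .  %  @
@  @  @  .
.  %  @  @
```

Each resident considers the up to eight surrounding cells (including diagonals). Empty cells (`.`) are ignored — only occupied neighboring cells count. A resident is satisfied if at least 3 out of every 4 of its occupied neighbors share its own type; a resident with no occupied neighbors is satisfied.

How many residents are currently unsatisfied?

7

Row 0: (0,1)% 2/2 satisfied · (0,2)% 3/4 satisfied · (0,3)% 2/3 not
Row 1: (1,2)% 3/6 not · (1,3)@ 1/4 not
Row 2: (2,0)@ 1/2 not · (2,1)@ 3/5 not · (2,2)@ 4/6 not
Row 3: (3,1)% 0/4 not · (3,2)@ 3/4 satisfied · (3,3)@ 2/2 satisfied
Unsatisfied: (0,3), (1,2), (1,3), (2,0), (2,1), (2,2), (3,1) — 7 in total.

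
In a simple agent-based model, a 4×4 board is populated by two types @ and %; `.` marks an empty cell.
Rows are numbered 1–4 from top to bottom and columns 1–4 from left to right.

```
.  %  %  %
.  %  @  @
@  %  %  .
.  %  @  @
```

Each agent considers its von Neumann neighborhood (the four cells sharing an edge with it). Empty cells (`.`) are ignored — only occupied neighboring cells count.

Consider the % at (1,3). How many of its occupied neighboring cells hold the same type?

Occupied neighbors of (1,3): (2,3)=@, (1,2)=%, (1,4)=%.
Same type (%): 2 of 3.

2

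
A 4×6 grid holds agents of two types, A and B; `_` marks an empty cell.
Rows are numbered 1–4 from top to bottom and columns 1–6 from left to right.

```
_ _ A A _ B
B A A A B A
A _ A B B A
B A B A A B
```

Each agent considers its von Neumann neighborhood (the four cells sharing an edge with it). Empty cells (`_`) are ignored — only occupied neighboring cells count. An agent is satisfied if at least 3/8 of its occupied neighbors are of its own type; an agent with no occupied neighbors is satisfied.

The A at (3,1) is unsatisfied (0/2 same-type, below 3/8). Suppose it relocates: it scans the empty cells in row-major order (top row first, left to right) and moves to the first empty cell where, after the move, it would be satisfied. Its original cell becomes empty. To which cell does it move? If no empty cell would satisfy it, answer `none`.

(1,2)

Vacating (3,1). Empty cells in order:
  (1,1): 0/1 same-type → still unsatisfied.
  (1,2): 2/2 same-type → satisfied — stop here.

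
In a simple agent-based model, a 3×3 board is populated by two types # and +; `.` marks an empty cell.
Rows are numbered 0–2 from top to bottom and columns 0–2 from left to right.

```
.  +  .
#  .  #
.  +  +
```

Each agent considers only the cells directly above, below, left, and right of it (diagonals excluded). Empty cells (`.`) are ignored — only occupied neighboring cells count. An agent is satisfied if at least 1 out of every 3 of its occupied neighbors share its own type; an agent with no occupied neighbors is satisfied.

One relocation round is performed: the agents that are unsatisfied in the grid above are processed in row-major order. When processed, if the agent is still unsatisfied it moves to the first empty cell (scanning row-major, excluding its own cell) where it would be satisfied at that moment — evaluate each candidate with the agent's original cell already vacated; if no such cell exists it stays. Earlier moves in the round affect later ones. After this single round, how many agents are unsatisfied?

Initially unsatisfied (in order): (1,2).
  (1,2) → (0,0).
Resulting grid:
# + .
# . .
. + +
Unsatisfied now: (0,1).

1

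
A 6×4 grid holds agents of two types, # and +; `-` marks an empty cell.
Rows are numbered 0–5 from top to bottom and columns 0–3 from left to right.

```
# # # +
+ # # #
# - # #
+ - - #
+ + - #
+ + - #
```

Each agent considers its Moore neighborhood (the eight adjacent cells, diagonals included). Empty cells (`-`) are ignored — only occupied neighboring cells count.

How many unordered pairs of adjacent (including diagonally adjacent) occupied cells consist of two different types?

8

Scan each occupied cell's neighbors to the right and below (and the two forward diagonals) so each pair is counted once.
From row 0: 5 unlike of 13 pairs (running 5/13).
From row 1: 2 unlike of 10 pairs (running 7/23).
From row 2: 1 unlike of 4 pairs (running 8/27).
From row 3: 0 unlike of 3 pairs (running 8/30).
From row 4: 0 unlike of 6 pairs (running 8/36).
From row 5: 0 unlike of 1 pairs (running 8/37).
Total adjacent occupied pairs: 37; unlike-type pairs: 8.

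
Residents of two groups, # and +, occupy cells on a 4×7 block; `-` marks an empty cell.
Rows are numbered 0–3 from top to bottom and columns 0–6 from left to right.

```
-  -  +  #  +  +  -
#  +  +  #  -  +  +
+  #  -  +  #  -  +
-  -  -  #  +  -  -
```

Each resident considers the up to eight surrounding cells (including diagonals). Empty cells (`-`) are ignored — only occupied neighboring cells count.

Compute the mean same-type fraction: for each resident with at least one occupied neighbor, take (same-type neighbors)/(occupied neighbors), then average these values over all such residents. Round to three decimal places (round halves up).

0.522

Row 0: (0,2)+ 2/4 · (0,3)# 1/4 · (0,4)+ 2/4 · (0,5)+ 3/3
Row 1: (1,0)# 1/3 · (1,1)+ 3/5 · (1,2)+ 3/6 · (1,3)# 2/6 · (1,5)+ 4/5 · (1,6)+ 3/3
Row 2: (2,0)+ 1/3 · (2,1)# 1/4 · (2,3)+ 2/5 · (2,4)# 2/5 · (2,6)+ 2/2
Row 3: (3,3)# 1/3 · (3,4)+ 1/3
Sum over 17 residents: 2/4 + 1/4 + 2/4 + 3/3 + 1/3 + 3/5 + 3/6 + 2/6 + 4/5 + 3/3 + 1/3 + 1/4 + 2/5 + 2/5 + 2/2 + 1/3 + 1/3 = 133/15; mean = 133/15 ÷ 17 = 133/255 = 0.521568… → 0.522.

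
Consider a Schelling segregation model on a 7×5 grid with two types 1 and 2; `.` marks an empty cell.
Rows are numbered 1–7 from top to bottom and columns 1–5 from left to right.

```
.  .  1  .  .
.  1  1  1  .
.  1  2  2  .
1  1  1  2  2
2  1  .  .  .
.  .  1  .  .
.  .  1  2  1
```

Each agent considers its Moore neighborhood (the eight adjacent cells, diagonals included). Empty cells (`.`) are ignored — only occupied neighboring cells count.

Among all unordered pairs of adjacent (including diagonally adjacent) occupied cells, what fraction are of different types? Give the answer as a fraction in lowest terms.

Scan each occupied cell's neighbors to the right and below (and the two forward diagonals) so each pair is counted once.
From row 1: 0 unlike of 3 pairs (running 0/3).
From row 2: 5 unlike of 9 pairs (running 5/12).
From row 3: 4 unlike of 11 pairs (running 9/23).
From row 4: 3 unlike of 9 pairs (running 12/32).
From row 5: 1 unlike of 2 pairs (running 13/34).
From row 6: 1 unlike of 2 pairs (running 14/36).
From row 7: 2 unlike of 2 pairs (running 16/38).
Total adjacent occupied pairs: 38; unlike-type pairs: 16.
16/38 reduces to 8/19.

8/19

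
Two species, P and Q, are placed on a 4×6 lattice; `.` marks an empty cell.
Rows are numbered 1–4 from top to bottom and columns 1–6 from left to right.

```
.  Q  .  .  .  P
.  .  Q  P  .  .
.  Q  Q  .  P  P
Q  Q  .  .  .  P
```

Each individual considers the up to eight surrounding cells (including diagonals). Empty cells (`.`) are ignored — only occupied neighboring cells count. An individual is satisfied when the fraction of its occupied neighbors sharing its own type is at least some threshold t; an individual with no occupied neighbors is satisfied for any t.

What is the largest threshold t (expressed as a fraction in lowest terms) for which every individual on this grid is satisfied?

1/3

(1,2)Q 1/1
(1,6)P — no occupied neighbors
(2,3)Q 3/4
(2,4)P 1/3
(3,2)Q 4/4
(3,3)Q 3/4
(3,5)P 3/3
(3,6)P 2/2
(4,1)Q 2/2
(4,2)Q 3/3
(4,6)P 2/2
The smallest same-type fraction is 1/3 at (2,4), which reduces to 1/3. Any threshold above that leaves this individual unsatisfied.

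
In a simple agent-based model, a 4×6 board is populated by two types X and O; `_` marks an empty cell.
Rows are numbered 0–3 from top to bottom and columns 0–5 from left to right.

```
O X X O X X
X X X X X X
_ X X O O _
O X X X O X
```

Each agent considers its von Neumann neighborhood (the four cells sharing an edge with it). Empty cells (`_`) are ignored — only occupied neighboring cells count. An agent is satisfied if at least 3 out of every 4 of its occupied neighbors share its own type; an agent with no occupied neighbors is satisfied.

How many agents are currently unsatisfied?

(0,0)O 0/2 not
(0,1)X 2/3 not
(0,2)X 2/3 not
(0,3)O 0/3 not
(0,4)X 2/3 not
(0,5)X 2/2 satisfied
(1,0)X 1/2 not
(1,1)X 4/4 satisfied
(1,2)X 4/4 satisfied
(1,3)X 2/4 not
(1,4)X 3/4 satisfied
(1,5)X 2/2 satisfied
(2,1)X 3/3 satisfied
(2,2)X 3/4 satisfied
(2,3)O 1/4 not
(2,4)O 2/3 not
(3,0)O 0/1 not
(3,1)X 2/3 not
(3,2)X 3/3 satisfied
(3,3)X 1/3 not
(3,4)O 1/3 not
(3,5)X 0/1 not
Unsatisfied: (0,0), (0,1), (0,2), (0,3), (0,4), (1,0), (1,3), (2,3), (2,4), (3,0), (3,1), (3,3), (3,4), (3,5) — 14 in total.

14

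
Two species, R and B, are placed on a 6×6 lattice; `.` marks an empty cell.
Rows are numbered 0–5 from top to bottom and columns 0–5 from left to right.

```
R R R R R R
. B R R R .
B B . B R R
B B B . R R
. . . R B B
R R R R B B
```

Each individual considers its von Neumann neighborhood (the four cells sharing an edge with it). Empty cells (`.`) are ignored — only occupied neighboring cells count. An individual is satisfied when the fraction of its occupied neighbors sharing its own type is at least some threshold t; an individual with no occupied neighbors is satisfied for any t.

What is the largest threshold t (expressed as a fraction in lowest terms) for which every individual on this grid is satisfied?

0/1

(0,0)R 1/1
(0,1)R 2/3
(0,2)R 3/3
(0,3)R 3/3
(0,4)R 3/3
(0,5)R 1/1
(1,1)B 1/3
(1,2)R 2/3
(1,3)R 3/4
(1,4)R 3/3
(2,0)B 2/2
(2,1)B 3/3
(2,3)B 0/2
(2,4)R 3/4
(2,5)R 2/2
(3,0)B 2/2
(3,1)B 3/3
(3,2)B 1/1
(3,4)R 2/3
(3,5)R 2/3
(4,3)R 1/2
(4,4)B 2/4
(4,5)B 2/3
(5,0)R 1/1
(5,1)R 2/2
(5,2)R 2/2
(5,3)R 2/3
(5,4)B 2/3
(5,5)B 2/2
The smallest same-type fraction is 0/2 at (2,3), which reduces to 0/1. Any threshold above that leaves this individual unsatisfied.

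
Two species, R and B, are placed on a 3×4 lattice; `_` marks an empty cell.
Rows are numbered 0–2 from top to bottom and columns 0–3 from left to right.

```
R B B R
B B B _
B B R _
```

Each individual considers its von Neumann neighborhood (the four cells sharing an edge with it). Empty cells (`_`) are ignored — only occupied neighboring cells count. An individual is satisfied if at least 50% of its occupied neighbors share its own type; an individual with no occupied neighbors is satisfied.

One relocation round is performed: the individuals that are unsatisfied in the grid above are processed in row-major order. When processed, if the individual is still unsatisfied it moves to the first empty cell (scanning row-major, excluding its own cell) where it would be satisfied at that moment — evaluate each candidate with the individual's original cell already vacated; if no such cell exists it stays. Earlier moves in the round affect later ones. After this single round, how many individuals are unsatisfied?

0

Initially unsatisfied (in order): (0,0), (0,3), (2,2).
  (0,0) → (1,3).
  (0,3): now satisfied by earlier moves; stays.
  (2,2) → (2,3).
Resulting grid:
_ B B R
B B B R
B B _ R
All satisfied now.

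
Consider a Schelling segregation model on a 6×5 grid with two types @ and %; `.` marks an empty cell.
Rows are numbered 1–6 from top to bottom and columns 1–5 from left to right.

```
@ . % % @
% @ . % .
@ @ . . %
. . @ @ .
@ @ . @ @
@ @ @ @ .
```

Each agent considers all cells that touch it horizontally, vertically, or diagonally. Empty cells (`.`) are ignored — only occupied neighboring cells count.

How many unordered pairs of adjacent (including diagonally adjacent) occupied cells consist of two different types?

8

Scan each occupied cell's neighbors to the right and below (and the two forward diagonals) so each pair is counted once.
From row 1: 4 unlike of 8 pairs (running 4/8).
From row 2: 3 unlike of 6 pairs (running 7/14).
From row 3: 1 unlike of 3 pairs (running 8/17).
From row 4: 0 unlike of 5 pairs (running 8/22).
From row 5: 0 unlike of 10 pairs (running 8/32).
From row 6: 0 unlike of 3 pairs (running 8/35).
Total adjacent occupied pairs: 35; unlike-type pairs: 8.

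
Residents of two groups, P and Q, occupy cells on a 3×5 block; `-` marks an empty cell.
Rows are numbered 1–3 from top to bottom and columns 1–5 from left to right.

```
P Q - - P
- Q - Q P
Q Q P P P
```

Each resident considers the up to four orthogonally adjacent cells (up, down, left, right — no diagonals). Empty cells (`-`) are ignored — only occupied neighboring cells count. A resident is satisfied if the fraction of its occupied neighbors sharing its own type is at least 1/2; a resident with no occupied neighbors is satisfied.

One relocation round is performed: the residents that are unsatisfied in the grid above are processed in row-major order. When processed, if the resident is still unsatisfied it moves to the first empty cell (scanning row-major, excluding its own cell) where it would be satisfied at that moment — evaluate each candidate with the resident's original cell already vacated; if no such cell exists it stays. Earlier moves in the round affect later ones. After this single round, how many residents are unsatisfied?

0

Initially unsatisfied (in order): (1,1), (2,4).
  (1,1) → (1,4).
  (2,4) → (1,1).
Resulting grid:
Q Q - P P
- Q - - P
Q Q P P P
All satisfied now.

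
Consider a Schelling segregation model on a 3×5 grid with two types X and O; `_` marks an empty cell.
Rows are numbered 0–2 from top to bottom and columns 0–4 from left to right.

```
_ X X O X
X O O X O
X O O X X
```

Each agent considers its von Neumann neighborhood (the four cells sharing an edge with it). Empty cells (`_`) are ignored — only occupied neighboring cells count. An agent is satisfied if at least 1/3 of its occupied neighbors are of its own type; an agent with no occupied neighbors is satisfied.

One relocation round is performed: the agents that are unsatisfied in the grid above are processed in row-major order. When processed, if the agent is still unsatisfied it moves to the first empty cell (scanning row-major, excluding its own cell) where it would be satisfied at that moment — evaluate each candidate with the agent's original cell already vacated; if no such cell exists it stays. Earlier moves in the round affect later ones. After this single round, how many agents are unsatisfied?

Initially unsatisfied (in order): (0,3), (0,4), (1,3), (1,4).
  (0,3): no empty cell satisfies it; stays.
  (0,4) → (0,0).
  (1,3): no empty cell satisfies it; stays.
  (1,4) → (0,4).
Resulting grid:
X X X O O
X O O X _
X O O X X
All satisfied now.

0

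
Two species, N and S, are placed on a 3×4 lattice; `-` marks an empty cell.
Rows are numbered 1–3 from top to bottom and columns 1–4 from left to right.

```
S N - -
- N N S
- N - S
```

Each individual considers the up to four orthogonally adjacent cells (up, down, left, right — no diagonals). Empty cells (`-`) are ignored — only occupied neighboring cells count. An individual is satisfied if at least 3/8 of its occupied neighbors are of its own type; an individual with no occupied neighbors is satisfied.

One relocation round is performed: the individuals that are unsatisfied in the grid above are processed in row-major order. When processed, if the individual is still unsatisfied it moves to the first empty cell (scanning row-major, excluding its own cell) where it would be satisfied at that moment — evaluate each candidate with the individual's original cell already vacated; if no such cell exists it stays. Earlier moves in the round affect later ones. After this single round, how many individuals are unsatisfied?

0

Initially unsatisfied (in order): (1,1).
  (1,1) → (1,4).
Resulting grid:
- N - S
- N N S
- N - S
All satisfied now.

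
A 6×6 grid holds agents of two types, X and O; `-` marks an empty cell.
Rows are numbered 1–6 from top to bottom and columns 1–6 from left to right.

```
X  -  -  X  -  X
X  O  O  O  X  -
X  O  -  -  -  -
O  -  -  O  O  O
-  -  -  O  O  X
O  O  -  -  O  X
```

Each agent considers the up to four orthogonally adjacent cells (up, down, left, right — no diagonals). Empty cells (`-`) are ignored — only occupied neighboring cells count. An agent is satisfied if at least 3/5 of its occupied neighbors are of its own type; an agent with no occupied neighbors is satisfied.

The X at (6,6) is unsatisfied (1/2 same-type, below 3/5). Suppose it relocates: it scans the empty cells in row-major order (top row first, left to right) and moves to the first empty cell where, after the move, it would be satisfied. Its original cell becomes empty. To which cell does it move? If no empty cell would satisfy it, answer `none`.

Vacating (6,6). Empty cells in order:
  (1,2): 1/2 same-type → still unsatisfied.
  (1,3): 1/2 same-type → still unsatisfied.
  (1,5): 3/3 same-type → satisfied — stop here.

(1,5)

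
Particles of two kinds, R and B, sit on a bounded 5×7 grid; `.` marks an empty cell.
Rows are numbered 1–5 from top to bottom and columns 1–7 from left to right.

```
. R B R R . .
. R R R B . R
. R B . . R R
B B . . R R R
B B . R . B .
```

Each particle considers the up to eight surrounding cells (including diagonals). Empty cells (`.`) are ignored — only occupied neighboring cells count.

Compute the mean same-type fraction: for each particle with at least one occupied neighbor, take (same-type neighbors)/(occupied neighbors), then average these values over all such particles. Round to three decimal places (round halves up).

Row 1: (1,2)R 2/3 · (1,3)B 0/5 · (1,4)R 3/5 · (1,5)R 2/3
Row 2: (2,2)R 3/5 · (2,3)R 5/7 · (2,4)R 3/6 · (2,5)B 0/4 · (2,7)R 2/2
Row 3: (3,2)R 2/5 · (3,3)B 1/5 · (3,6)R 5/6 · (3,7)R 4/4
Row 4: (4,1)B 3/4 · (4,2)B 4/5 · (4,5)R 3/4 · (4,6)R 4/5 · (4,7)R 3/4
Row 5: (5,1)B 3/3 · (5,2)B 3/3 · (5,4)R 1/1 · (5,6)B 0/3
Sum over 22 particles: 2/3 + 0/5 + 3/5 + 2/3 + 3/5 + 5/7 + 3/6 + 0/4 + 2/2 + 2/5 + 1/5 + 5/6 + 4/4 + 3/4 + 4/5 + 3/4 + 4/5 + 3/4 + 3/3 + 3/3 + 1/1 + 0/3 = 5893/420; mean = 5893/420 ÷ 22 = 5893/9240 = 0.637770… → 0.638.

0.638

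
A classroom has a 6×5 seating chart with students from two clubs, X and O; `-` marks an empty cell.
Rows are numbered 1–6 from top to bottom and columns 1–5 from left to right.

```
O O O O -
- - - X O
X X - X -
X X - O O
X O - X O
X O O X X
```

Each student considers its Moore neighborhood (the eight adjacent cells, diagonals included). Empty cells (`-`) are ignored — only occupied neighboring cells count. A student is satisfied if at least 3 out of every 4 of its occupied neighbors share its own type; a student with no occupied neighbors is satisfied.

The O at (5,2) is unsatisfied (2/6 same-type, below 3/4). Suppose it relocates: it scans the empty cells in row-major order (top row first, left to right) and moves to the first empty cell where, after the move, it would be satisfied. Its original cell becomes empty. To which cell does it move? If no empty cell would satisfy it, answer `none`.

Vacating (5,2). Empty cells in order:
  (1,5): 2/3 same-type → still unsatisfied.
  (2,1): 2/4 same-type → still unsatisfied.
  (2,2): 3/5 same-type → still unsatisfied.
  (2,3): 3/6 same-type → still unsatisfied.
  (3,3): 1/5 same-type → still unsatisfied.
  (3,5): 3/5 same-type → still unsatisfied.
  (4,3): 1/5 same-type → still unsatisfied.
  (5,3): 3/6 same-type → still unsatisfied.

none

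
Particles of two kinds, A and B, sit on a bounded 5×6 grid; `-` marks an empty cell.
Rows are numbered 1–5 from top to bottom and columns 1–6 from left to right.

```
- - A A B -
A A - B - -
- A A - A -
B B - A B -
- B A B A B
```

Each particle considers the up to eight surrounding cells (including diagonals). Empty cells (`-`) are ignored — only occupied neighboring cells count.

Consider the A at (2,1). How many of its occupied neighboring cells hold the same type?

2

Occupied neighbors of (2,1): (2,2)=A, (3,2)=A.
Same type (A): 2 of 2.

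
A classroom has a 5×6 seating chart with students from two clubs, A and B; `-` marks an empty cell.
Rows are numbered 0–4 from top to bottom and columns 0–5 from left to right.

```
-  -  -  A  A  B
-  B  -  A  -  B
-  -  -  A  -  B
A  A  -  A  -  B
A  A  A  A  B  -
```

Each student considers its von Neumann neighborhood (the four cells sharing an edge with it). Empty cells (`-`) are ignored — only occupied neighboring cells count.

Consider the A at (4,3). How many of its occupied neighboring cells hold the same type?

2

Occupied neighbors of (4,3): (3,3)=A, (4,2)=A, (4,4)=B.
Same type (A): 2 of 3.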